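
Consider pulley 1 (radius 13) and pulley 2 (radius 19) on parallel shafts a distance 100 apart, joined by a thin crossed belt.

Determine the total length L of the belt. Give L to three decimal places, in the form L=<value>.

crossed belt: β = asin((r1+r2)/C) = asin(32/100) = 18.6629°
wrap1 = wrap2 = π + 2β = 217.3258°
tangent length = C·cosβ = 94.7418
L = (r1+r2)·wrap + 2·C·cosβ = 32·3.7931 + 2·94.7418 = 310.8612

L=310.861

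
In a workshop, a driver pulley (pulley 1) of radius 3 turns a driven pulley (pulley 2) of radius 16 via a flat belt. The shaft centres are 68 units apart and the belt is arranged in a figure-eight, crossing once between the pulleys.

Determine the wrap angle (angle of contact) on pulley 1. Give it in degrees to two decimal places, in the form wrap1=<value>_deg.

wrap1=212.45_deg

crossed belt: β = asin((r1+r2)/C) = asin(19/68) = 16.2251°
wrap1 = wrap2 = π + 2β = 212.4502°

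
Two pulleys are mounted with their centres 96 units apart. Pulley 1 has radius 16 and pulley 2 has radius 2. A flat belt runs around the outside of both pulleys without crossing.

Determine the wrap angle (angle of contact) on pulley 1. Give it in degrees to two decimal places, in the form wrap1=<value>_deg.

wrap1=196.77_deg

open belt: β = asin((r2−r1)/C) = asin(-14/96) = -8.3855°
wrap1 = π − 2β = 196.7711°
wrap2 = π + 2β = 163.2289°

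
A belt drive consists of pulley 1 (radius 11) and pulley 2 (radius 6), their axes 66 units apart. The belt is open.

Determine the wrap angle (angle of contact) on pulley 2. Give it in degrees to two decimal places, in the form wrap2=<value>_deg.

open belt: β = asin((r2−r1)/C) = asin(-5/66) = -4.3448°
wrap1 = π − 2β = 188.6895°
wrap2 = π + 2β = 171.3105°

wrap2=171.31_deg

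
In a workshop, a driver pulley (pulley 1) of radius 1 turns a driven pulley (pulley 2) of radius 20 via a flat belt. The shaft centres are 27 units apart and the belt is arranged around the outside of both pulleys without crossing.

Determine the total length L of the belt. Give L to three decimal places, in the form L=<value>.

L=134.003

open belt: β = asin((r2−r1)/C) = asin(19/27) = 44.7249°
wrap1 = π − 2β = 90.5502°
wrap2 = π + 2β = 269.4498°
tangent length = C·cosβ = 19.1833
L = r1·wrap1 + r2·wrap2 + 2·C·cosβ = 1·1.5804 + 20·4.7028 + 2·19.1833 = 134.0028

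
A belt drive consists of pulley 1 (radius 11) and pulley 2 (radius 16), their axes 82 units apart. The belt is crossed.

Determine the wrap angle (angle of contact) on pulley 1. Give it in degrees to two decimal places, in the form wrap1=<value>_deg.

wrap1=218.45_deg

crossed belt: β = asin((r1+r2)/C) = asin(27/82) = 19.2244°
wrap1 = wrap2 = π + 2β = 218.4487°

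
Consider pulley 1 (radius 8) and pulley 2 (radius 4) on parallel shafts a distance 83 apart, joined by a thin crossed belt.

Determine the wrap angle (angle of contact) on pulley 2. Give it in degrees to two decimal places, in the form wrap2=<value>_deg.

crossed belt: β = asin((r1+r2)/C) = asin(12/83) = 8.3129°
wrap1 = wrap2 = π + 2β = 196.6257°

wrap2=196.63_deg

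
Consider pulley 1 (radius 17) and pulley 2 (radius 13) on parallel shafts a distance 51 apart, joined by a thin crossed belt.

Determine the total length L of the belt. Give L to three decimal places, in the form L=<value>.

crossed belt: β = asin((r1+r2)/C) = asin(30/51) = 36.0319°
wrap1 = wrap2 = π + 2β = 252.0638°
tangent length = C·cosβ = 41.2432
L = (r1+r2)·wrap + 2·C·cosβ = 30·4.3993 + 2·41.2432 = 214.4666

L=214.467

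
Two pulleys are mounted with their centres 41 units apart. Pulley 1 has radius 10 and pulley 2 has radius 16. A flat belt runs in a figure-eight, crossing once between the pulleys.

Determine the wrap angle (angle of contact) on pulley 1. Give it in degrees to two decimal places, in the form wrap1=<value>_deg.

crossed belt: β = asin((r1+r2)/C) = asin(26/41) = 39.3567°
wrap1 = wrap2 = π + 2β = 258.7134°

wrap1=258.71_deg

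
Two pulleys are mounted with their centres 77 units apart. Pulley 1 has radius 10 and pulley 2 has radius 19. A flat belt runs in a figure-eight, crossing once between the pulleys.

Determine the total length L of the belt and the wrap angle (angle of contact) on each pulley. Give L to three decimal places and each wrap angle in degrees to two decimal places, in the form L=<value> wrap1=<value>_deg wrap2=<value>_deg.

L=256.163 wrap1=224.25_deg wrap2=224.25_deg

crossed belt: β = asin((r1+r2)/C) = asin(29/77) = 22.1247°
wrap1 = wrap2 = π + 2β = 224.2494°
tangent length = C·cosβ = 71.3302
L = (r1+r2)·wrap + 2·C·cosβ = 29·3.9139 + 2·71.3302 = 256.1632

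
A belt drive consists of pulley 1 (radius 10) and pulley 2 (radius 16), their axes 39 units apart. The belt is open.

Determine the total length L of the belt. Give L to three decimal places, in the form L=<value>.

L=160.606

open belt: β = asin((r2−r1)/C) = asin(6/39) = 8.8499°
wrap1 = π − 2β = 162.3002°
wrap2 = π + 2β = 197.6998°
tangent length = C·cosβ = 38.5357
L = r1·wrap1 + r2·wrap2 + 2·C·cosβ = 10·2.8327 + 16·3.4505 + 2·38.5357 = 160.6063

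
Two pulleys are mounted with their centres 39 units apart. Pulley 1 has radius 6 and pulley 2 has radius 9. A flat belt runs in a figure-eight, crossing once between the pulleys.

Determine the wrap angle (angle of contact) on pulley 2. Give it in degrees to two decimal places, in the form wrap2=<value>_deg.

crossed belt: β = asin((r1+r2)/C) = asin(15/39) = 22.6199°
wrap1 = wrap2 = π + 2β = 225.2397°

wrap2=225.24_deg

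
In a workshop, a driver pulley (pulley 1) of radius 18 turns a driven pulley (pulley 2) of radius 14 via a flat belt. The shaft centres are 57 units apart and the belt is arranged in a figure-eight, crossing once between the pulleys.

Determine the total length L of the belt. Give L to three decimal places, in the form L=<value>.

L=233.020

crossed belt: β = asin((r1+r2)/C) = asin(32/57) = 34.1529°
wrap1 = wrap2 = π + 2β = 248.3058°
tangent length = C·cosβ = 47.1699
L = (r1+r2)·wrap + 2·C·cosβ = 32·4.3338 + 2·47.1699 = 233.0199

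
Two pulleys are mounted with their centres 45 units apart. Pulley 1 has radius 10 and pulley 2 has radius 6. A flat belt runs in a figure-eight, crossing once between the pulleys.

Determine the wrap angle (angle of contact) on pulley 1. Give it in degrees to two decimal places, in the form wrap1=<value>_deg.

wrap1=221.65_deg

crossed belt: β = asin((r1+r2)/C) = asin(16/45) = 20.8275°
wrap1 = wrap2 = π + 2β = 221.6550°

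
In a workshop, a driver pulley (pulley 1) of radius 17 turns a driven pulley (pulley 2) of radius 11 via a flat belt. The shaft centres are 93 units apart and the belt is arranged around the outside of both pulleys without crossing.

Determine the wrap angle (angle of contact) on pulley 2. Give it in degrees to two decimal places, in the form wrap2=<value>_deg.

wrap2=172.60_deg

open belt: β = asin((r2−r1)/C) = asin(-6/93) = -3.6991°
wrap1 = π − 2β = 187.3981°
wrap2 = π + 2β = 172.6019°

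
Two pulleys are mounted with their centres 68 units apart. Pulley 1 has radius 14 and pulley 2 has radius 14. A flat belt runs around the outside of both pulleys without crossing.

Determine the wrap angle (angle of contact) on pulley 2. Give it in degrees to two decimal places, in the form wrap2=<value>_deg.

wrap2=180.00_deg

open belt: β = asin((r2−r1)/C) = asin(0/68) = 0.0000°
wrap1 = π − 2β = 180.0000°
wrap2 = π + 2β = 180.0000°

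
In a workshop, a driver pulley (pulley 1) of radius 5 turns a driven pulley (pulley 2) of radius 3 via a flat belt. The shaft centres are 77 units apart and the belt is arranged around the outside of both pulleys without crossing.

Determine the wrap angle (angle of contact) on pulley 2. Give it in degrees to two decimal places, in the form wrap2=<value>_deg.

wrap2=177.02_deg

open belt: β = asin((r2−r1)/C) = asin(-2/77) = -1.4884°
wrap1 = π − 2β = 182.9767°
wrap2 = π + 2β = 177.0233°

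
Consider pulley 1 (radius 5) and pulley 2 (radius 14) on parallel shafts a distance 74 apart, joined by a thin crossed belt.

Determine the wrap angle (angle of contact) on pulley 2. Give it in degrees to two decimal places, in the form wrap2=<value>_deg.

wrap2=209.76_deg

crossed belt: β = asin((r1+r2)/C) = asin(19/74) = 14.8777°
wrap1 = wrap2 = π + 2β = 209.7554°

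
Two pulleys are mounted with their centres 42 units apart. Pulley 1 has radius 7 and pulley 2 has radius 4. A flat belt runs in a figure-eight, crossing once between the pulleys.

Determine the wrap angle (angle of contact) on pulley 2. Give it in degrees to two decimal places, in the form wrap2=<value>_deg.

crossed belt: β = asin((r1+r2)/C) = asin(11/42) = 15.1831°
wrap1 = wrap2 = π + 2β = 210.3662°

wrap2=210.37_deg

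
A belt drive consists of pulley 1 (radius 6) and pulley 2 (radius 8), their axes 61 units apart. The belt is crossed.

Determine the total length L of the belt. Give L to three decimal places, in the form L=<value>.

crossed belt: β = asin((r1+r2)/C) = asin(14/61) = 13.2681°
wrap1 = wrap2 = π + 2β = 206.5362°
tangent length = C·cosβ = 59.3717
L = (r1+r2)·wrap + 2·C·cosβ = 14·3.6047 + 2·59.3717 = 169.2097

L=169.210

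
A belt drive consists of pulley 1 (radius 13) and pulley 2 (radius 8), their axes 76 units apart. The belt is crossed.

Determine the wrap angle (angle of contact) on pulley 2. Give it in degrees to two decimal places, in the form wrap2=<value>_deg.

wrap2=212.08_deg

crossed belt: β = asin((r1+r2)/C) = asin(21/76) = 16.0404°
wrap1 = wrap2 = π + 2β = 212.0809°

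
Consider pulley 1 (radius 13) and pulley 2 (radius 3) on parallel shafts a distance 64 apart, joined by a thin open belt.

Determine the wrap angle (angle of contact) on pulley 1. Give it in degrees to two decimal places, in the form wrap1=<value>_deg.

open belt: β = asin((r2−r1)/C) = asin(-10/64) = -8.9893°
wrap1 = π − 2β = 197.9786°
wrap2 = π + 2β = 162.0214°

wrap1=197.98_deg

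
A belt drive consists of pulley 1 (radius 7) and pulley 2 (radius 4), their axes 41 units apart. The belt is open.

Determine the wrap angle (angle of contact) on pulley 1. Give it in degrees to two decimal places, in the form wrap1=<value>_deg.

wrap1=188.39_deg

open belt: β = asin((r2−r1)/C) = asin(-3/41) = -4.1961°
wrap1 = π − 2β = 188.3922°
wrap2 = π + 2β = 171.6078°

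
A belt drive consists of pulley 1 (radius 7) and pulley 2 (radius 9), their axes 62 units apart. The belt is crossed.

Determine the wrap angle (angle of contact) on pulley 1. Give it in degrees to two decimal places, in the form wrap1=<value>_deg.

crossed belt: β = asin((r1+r2)/C) = asin(16/62) = 14.9552°
wrap1 = wrap2 = π + 2β = 209.9105°

wrap1=209.91_deg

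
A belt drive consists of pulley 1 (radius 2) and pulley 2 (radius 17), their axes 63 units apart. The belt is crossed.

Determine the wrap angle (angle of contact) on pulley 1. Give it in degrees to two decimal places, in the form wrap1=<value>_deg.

wrap1=215.11_deg

crossed belt: β = asin((r1+r2)/C) = asin(19/63) = 17.5530°
wrap1 = wrap2 = π + 2β = 215.1059°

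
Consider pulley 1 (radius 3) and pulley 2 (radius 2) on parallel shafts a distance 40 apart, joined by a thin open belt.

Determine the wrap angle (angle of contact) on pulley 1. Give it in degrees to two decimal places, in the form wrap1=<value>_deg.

open belt: β = asin((r2−r1)/C) = asin(-1/40) = -1.4325°
wrap1 = π − 2β = 182.8651°
wrap2 = π + 2β = 177.1349°

wrap1=182.87_deg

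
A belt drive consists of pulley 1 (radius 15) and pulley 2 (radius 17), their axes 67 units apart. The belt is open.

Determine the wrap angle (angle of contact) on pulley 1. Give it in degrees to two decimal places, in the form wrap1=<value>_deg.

wrap1=176.58_deg

open belt: β = asin((r2−r1)/C) = asin(2/67) = 1.7106°
wrap1 = π − 2β = 176.5788°
wrap2 = π + 2β = 183.4212°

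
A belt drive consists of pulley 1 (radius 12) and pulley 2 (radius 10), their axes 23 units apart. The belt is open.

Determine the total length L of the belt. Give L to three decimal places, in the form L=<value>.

open belt: β = asin((r2−r1)/C) = asin(-2/23) = -4.9885°
wrap1 = π − 2β = 189.9771°
wrap2 = π + 2β = 170.0229°
tangent length = C·cosβ = 22.9129
L = r1·wrap1 + r2·wrap2 + 2·C·cosβ = 12·3.3157 + 10·2.9675 + 2·22.9129 = 115.2891

L=115.289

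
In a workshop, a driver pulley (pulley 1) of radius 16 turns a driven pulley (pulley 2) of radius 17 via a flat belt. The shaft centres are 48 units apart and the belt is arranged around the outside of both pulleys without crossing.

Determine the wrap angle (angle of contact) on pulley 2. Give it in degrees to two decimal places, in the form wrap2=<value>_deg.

wrap2=182.39_deg

open belt: β = asin((r2−r1)/C) = asin(1/48) = 1.1937°
wrap1 = π − 2β = 177.6125°
wrap2 = π + 2β = 182.3875°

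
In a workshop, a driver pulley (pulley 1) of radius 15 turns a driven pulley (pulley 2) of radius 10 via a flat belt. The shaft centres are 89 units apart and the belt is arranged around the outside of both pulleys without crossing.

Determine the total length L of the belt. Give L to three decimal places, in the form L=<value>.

open belt: β = asin((r2−r1)/C) = asin(-5/89) = -3.2206°
wrap1 = π − 2β = 186.4411°
wrap2 = π + 2β = 173.5589°
tangent length = C·cosβ = 88.8594
L = r1·wrap1 + r2·wrap2 + 2·C·cosβ = 15·3.2540 + 10·3.0292 + 2·88.8594 = 256.8208

L=256.821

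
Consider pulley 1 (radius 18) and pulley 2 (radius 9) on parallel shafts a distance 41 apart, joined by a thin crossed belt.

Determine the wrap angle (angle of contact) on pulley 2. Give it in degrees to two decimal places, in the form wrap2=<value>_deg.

wrap2=262.38_deg

crossed belt: β = asin((r1+r2)/C) = asin(27/41) = 41.1884°
wrap1 = wrap2 = π + 2β = 262.3767°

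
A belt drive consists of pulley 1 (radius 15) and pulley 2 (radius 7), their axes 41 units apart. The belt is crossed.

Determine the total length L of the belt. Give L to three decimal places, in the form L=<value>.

crossed belt: β = asin((r1+r2)/C) = asin(22/41) = 32.4515°
wrap1 = wrap2 = π + 2β = 244.9030°
tangent length = C·cosβ = 34.5977
L = (r1+r2)·wrap + 2·C·cosβ = 22·4.2744 + 2·34.5977 = 163.2314

L=163.231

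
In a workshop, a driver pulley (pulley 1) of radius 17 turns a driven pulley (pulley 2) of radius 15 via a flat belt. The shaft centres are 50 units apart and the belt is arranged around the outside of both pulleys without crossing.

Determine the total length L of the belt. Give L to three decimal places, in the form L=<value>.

L=200.611

open belt: β = asin((r2−r1)/C) = asin(-2/50) = -2.2924°
wrap1 = π − 2β = 184.5849°
wrap2 = π + 2β = 175.4151°
tangent length = C·cosβ = 49.9600
L = r1·wrap1 + r2·wrap2 + 2·C·cosβ = 17·3.2216 + 15·3.0616 + 2·49.9600 = 200.6110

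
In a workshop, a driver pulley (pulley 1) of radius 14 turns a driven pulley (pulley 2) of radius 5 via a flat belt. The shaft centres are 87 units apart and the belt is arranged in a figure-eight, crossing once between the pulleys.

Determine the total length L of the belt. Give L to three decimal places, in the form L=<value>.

L=237.856

crossed belt: β = asin((r1+r2)/C) = asin(19/87) = 12.6145°
wrap1 = wrap2 = π + 2β = 205.2291°
tangent length = C·cosβ = 84.8999
L = (r1+r2)·wrap + 2·C·cosβ = 19·3.5819 + 2·84.8999 = 237.8564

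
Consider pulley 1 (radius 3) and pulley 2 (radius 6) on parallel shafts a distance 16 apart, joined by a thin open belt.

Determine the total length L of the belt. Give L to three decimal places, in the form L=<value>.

open belt: β = asin((r2−r1)/C) = asin(3/16) = 10.8069°
wrap1 = π − 2β = 158.3862°
wrap2 = π + 2β = 201.6138°
tangent length = C·cosβ = 15.7162
L = r1·wrap1 + r2·wrap2 + 2·C·cosβ = 3·2.7644 + 6·3.5188 + 2·15.7162 = 60.8385

L=60.838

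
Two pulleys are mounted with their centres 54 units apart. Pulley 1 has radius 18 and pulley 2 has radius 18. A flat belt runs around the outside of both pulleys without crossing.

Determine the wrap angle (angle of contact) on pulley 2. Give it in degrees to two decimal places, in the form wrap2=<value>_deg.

open belt: β = asin((r2−r1)/C) = asin(0/54) = 0.0000°
wrap1 = π − 2β = 180.0000°
wrap2 = π + 2β = 180.0000°

wrap2=180.00_deg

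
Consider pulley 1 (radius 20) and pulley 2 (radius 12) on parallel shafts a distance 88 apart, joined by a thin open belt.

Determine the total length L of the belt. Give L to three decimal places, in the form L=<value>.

L=277.259

open belt: β = asin((r2−r1)/C) = asin(-8/88) = -5.2159°
wrap1 = π − 2β = 190.4318°
wrap2 = π + 2β = 169.5682°
tangent length = C·cosβ = 87.6356
L = r1·wrap1 + r2·wrap2 + 2·C·cosβ = 20·3.3237 + 12·2.9595 + 2·87.6356 = 277.2587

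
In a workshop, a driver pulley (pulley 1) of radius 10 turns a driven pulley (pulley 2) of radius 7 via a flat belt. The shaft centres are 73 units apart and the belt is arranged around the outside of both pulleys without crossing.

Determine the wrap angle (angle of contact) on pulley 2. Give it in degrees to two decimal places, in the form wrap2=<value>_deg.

wrap2=175.29_deg

open belt: β = asin((r2−r1)/C) = asin(-3/73) = -2.3553°
wrap1 = π − 2β = 184.7106°
wrap2 = π + 2β = 175.2894°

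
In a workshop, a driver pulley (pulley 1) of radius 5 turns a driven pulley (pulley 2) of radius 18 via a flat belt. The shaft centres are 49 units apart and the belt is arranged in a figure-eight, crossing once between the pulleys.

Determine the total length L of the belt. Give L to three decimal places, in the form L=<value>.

crossed belt: β = asin((r1+r2)/C) = asin(23/49) = 27.9946°
wrap1 = wrap2 = π + 2β = 235.9891°
tangent length = C·cosβ = 43.2666
L = (r1+r2)·wrap + 2·C·cosβ = 23·4.1188 + 2·43.2666 = 181.2653

L=181.265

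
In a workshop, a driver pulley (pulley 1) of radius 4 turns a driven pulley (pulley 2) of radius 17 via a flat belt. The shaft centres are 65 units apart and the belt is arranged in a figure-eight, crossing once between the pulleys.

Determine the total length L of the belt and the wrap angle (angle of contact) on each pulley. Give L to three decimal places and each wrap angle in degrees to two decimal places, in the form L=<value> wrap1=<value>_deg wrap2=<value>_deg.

L=202.819 wrap1=217.70_deg wrap2=217.70_deg

crossed belt: β = asin((r1+r2)/C) = asin(21/65) = 18.8491°
wrap1 = wrap2 = π + 2β = 217.6982°
tangent length = C·cosβ = 61.5142
L = (r1+r2)·wrap + 2·C·cosβ = 21·3.7996 + 2·61.5142 = 202.8190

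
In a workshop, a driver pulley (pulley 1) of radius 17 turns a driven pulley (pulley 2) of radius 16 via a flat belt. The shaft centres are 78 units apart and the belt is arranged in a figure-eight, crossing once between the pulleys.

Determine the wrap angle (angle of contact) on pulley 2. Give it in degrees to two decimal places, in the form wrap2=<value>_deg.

wrap2=230.06_deg

crossed belt: β = asin((r1+r2)/C) = asin(33/78) = 25.0290°
wrap1 = wrap2 = π + 2β = 230.0580°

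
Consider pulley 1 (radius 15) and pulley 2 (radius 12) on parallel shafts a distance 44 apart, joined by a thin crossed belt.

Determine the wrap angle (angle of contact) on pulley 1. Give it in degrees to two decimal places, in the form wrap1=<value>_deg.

wrap1=255.71_deg

crossed belt: β = asin((r1+r2)/C) = asin(27/44) = 37.8529°
wrap1 = wrap2 = π + 2β = 255.7058°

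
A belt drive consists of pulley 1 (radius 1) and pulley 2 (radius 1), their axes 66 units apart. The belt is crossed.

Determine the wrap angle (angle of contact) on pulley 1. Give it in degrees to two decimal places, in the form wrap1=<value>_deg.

wrap1=183.47_deg

crossed belt: β = asin((r1+r2)/C) = asin(2/66) = 1.7365°
wrap1 = wrap2 = π + 2β = 183.4730°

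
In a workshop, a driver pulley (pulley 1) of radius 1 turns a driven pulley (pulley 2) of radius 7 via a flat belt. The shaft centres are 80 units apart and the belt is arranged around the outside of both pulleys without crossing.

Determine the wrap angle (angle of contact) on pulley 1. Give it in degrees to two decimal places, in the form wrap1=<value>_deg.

wrap1=171.40_deg

open belt: β = asin((r2−r1)/C) = asin(6/80) = 4.3012°
wrap1 = π − 2β = 171.3976°
wrap2 = π + 2β = 188.6024°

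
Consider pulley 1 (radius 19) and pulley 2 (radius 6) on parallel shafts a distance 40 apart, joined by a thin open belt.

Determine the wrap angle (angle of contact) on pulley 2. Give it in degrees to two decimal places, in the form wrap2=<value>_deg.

open belt: β = asin((r2−r1)/C) = asin(-13/40) = -18.9656°
wrap1 = π − 2β = 217.9311°
wrap2 = π + 2β = 142.0689°

wrap2=142.07_deg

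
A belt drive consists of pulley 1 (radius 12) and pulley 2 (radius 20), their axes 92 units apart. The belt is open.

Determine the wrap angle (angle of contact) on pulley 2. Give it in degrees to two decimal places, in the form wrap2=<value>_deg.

open belt: β = asin((r2−r1)/C) = asin(8/92) = 4.9885°
wrap1 = π − 2β = 170.0229°
wrap2 = π + 2β = 189.9771°

wrap2=189.98_deg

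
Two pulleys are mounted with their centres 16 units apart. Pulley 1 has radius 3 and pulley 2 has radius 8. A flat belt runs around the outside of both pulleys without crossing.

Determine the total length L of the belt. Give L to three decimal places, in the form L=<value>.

L=68.133

open belt: β = asin((r2−r1)/C) = asin(5/16) = 18.2100°
wrap1 = π − 2β = 143.5801°
wrap2 = π + 2β = 216.4199°
tangent length = C·cosβ = 15.1987
L = r1·wrap1 + r2·wrap2 + 2·C·cosβ = 3·2.5059 + 8·3.7772 + 2·15.1987 = 68.1331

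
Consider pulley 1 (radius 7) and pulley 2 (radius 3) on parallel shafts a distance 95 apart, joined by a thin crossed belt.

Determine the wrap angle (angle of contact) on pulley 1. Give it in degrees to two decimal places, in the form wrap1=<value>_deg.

wrap1=192.08_deg

crossed belt: β = asin((r1+r2)/C) = asin(10/95) = 6.0423°
wrap1 = wrap2 = π + 2β = 192.0847°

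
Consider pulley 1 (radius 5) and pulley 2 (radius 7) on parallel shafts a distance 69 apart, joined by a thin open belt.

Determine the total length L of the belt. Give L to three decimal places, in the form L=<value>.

L=175.757

open belt: β = asin((r2−r1)/C) = asin(2/69) = 1.6610°
wrap1 = π − 2β = 176.6780°
wrap2 = π + 2β = 183.3220°
tangent length = C·cosβ = 68.9710
L = r1·wrap1 + r2·wrap2 + 2·C·cosβ = 5·3.0836 + 7·3.1996 + 2·68.9710 = 175.7571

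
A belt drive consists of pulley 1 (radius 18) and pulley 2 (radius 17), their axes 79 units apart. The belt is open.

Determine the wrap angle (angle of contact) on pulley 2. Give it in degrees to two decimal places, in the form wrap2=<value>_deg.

wrap2=178.55_deg

open belt: β = asin((r2−r1)/C) = asin(-1/79) = -0.7253°
wrap1 = π − 2β = 181.4506°
wrap2 = π + 2β = 178.5494°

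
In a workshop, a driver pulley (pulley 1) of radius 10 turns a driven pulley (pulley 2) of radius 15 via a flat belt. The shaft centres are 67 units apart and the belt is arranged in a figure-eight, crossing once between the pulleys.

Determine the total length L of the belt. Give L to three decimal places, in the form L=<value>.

crossed belt: β = asin((r1+r2)/C) = asin(25/67) = 21.9090°
wrap1 = wrap2 = π + 2β = 223.8181°
tangent length = C·cosβ = 62.1611
L = (r1+r2)·wrap + 2·C·cosβ = 25·3.9064 + 2·62.1611 = 221.9812

L=221.981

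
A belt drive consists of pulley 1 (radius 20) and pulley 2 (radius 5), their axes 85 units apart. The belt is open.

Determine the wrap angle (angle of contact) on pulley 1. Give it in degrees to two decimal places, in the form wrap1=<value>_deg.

wrap1=200.33_deg

open belt: β = asin((r2−r1)/C) = asin(-15/85) = -10.1642°
wrap1 = π − 2β = 200.3285°
wrap2 = π + 2β = 159.6715°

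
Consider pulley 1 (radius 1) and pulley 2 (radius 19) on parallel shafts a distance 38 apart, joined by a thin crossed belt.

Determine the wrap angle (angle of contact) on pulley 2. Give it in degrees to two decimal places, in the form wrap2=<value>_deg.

crossed belt: β = asin((r1+r2)/C) = asin(20/38) = 31.7569°
wrap1 = wrap2 = π + 2β = 243.5137°

wrap2=243.51_deg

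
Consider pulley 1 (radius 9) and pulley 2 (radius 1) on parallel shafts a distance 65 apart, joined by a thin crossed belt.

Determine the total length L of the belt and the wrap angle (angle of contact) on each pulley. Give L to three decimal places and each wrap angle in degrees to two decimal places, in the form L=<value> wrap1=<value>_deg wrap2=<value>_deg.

L=162.957 wrap1=197.70_deg wrap2=197.70_deg

crossed belt: β = asin((r1+r2)/C) = asin(10/65) = 8.8499°
wrap1 = wrap2 = π + 2β = 197.6998°
tangent length = C·cosβ = 64.2262
L = (r1+r2)·wrap + 2·C·cosβ = 10·3.4505 + 2·64.2262 = 162.9574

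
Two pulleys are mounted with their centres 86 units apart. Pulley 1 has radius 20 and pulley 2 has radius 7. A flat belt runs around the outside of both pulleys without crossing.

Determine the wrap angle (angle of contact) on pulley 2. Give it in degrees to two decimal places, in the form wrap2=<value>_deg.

wrap2=162.61_deg

open belt: β = asin((r2−r1)/C) = asin(-13/86) = -8.6943°
wrap1 = π − 2β = 197.3886°
wrap2 = π + 2β = 162.6114°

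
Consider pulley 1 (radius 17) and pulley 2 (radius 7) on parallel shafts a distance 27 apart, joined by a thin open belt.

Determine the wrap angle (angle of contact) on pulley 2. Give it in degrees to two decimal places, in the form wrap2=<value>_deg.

wrap2=136.52_deg

open belt: β = asin((r2−r1)/C) = asin(-10/27) = -21.7385°
wrap1 = π − 2β = 223.4769°
wrap2 = π + 2β = 136.5231°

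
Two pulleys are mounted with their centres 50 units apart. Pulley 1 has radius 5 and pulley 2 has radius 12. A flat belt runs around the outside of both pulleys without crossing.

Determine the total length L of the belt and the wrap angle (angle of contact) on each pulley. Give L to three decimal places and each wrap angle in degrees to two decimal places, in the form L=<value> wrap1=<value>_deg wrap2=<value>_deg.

open belt: β = asin((r2−r1)/C) = asin(7/50) = 8.0478°
wrap1 = π − 2β = 163.9043°
wrap2 = π + 2β = 196.0957°
tangent length = C·cosβ = 49.5076
L = r1·wrap1 + r2·wrap2 + 2·C·cosβ = 5·2.8607 + 12·3.4225 + 2·49.5076 = 154.3887

L=154.389 wrap1=163.90_deg wrap2=196.10_deg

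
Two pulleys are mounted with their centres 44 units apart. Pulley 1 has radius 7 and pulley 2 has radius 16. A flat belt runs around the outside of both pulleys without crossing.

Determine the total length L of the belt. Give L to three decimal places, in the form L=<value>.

open belt: β = asin((r2−r1)/C) = asin(9/44) = 11.8029°
wrap1 = π − 2β = 156.3942°
wrap2 = π + 2β = 203.6058°
tangent length = C·cosβ = 43.0697
L = r1·wrap1 + r2·wrap2 + 2·C·cosβ = 7·2.7296 + 16·3.5536 + 2·43.0697 = 162.1040

L=162.104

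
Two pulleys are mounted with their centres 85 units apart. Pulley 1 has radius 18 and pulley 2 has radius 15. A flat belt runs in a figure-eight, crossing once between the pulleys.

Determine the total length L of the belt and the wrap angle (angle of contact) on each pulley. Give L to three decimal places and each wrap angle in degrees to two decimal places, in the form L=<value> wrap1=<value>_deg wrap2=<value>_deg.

crossed belt: β = asin((r1+r2)/C) = asin(33/85) = 22.8447°
wrap1 = wrap2 = π + 2β = 225.6895°
tangent length = C·cosβ = 78.3326
L = (r1+r2)·wrap + 2·C·cosβ = 33·3.9390 + 2·78.3326 = 286.6531

L=286.653 wrap1=225.69_deg wrap2=225.69_deg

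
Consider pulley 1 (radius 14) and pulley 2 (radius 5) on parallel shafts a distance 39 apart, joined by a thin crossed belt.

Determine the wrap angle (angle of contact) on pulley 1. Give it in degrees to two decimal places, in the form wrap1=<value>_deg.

crossed belt: β = asin((r1+r2)/C) = asin(19/39) = 29.1554°
wrap1 = wrap2 = π + 2β = 238.3107°

wrap1=238.31_deg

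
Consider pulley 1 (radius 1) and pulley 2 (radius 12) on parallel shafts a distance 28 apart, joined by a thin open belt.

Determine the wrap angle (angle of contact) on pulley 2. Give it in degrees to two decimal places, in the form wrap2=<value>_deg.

wrap2=226.26_deg

open belt: β = asin((r2−r1)/C) = asin(11/28) = 23.1324°
wrap1 = π − 2β = 133.7352°
wrap2 = π + 2β = 226.2648°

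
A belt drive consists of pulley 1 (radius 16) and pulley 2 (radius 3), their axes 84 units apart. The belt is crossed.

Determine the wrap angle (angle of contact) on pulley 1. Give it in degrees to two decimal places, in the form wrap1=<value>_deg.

crossed belt: β = asin((r1+r2)/C) = asin(19/84) = 13.0729°
wrap1 = wrap2 = π + 2β = 206.1458°

wrap1=206.15_deg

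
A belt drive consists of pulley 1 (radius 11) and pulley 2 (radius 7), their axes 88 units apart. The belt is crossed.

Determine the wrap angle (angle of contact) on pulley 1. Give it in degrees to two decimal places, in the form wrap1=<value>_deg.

wrap1=203.61_deg

crossed belt: β = asin((r1+r2)/C) = asin(18/88) = 11.8029°
wrap1 = wrap2 = π + 2β = 203.6058°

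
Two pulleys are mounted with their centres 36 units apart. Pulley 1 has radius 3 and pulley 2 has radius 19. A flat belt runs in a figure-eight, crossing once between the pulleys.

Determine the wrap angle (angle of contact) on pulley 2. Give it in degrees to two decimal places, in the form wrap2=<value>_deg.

wrap2=255.34_deg

crossed belt: β = asin((r1+r2)/C) = asin(22/36) = 37.6699°
wrap1 = wrap2 = π + 2β = 255.3398°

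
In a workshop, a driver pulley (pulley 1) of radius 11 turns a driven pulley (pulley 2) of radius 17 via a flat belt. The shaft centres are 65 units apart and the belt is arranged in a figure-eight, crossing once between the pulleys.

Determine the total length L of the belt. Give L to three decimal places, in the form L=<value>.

crossed belt: β = asin((r1+r2)/C) = asin(28/65) = 25.5164°
wrap1 = wrap2 = π + 2β = 231.0328°
tangent length = C·cosβ = 58.6600
L = (r1+r2)·wrap + 2·C·cosβ = 28·4.0323 + 2·58.6600 = 230.2240

L=230.224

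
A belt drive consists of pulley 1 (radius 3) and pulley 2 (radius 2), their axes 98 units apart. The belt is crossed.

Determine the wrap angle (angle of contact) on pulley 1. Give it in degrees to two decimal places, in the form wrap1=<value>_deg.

crossed belt: β = asin((r1+r2)/C) = asin(5/98) = 2.9245°
wrap1 = wrap2 = π + 2β = 185.8490°

wrap1=185.85_deg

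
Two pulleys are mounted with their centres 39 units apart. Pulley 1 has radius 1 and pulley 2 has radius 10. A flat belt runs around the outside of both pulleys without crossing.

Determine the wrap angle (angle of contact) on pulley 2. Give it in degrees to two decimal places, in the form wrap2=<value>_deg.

wrap2=206.68_deg

open belt: β = asin((r2−r1)/C) = asin(9/39) = 13.3424°
wrap1 = π − 2β = 153.3153°
wrap2 = π + 2β = 206.6847°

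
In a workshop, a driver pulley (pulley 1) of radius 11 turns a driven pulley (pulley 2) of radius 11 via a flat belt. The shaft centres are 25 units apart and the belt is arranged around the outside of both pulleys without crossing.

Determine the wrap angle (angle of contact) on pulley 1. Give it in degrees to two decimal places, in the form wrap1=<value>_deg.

wrap1=180.00_deg

open belt: β = asin((r2−r1)/C) = asin(0/25) = 0.0000°
wrap1 = π − 2β = 180.0000°
wrap2 = π + 2β = 180.0000°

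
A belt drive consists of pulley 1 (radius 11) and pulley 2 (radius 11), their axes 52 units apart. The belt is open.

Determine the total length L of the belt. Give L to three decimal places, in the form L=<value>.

L=173.115

open belt: β = asin((r2−r1)/C) = asin(0/52) = 0.0000°
wrap1 = π − 2β = 180.0000°
wrap2 = π + 2β = 180.0000°
tangent length = C·cosβ = 52.0000
L = r1·wrap1 + r2·wrap2 + 2·C·cosβ = 11·3.1416 + 11·3.1416 + 2·52.0000 = 173.1150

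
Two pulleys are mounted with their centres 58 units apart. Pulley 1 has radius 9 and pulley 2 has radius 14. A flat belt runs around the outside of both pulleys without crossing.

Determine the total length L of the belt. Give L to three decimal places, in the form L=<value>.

open belt: β = asin((r2−r1)/C) = asin(5/58) = 4.9454°
wrap1 = π − 2β = 170.1091°
wrap2 = π + 2β = 189.8909°
tangent length = C·cosβ = 57.7841
L = r1·wrap1 + r2·wrap2 + 2·C·cosβ = 9·2.9690 + 14·3.3142 + 2·57.7841 = 188.6879

L=188.688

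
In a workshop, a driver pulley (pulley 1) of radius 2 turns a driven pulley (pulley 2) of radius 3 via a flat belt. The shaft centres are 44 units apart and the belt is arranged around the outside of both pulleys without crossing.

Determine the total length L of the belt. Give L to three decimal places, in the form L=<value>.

L=103.731

open belt: β = asin((r2−r1)/C) = asin(1/44) = 1.3023°
wrap1 = π − 2β = 177.3954°
wrap2 = π + 2β = 182.6046°
tangent length = C·cosβ = 43.9886
L = r1·wrap1 + r2·wrap2 + 2·C·cosβ = 2·3.0961 + 3·3.1871 + 2·43.9886 = 103.7307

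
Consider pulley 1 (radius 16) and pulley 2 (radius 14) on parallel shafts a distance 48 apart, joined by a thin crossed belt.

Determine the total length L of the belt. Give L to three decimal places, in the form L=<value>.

crossed belt: β = asin((r1+r2)/C) = asin(30/48) = 38.6822°
wrap1 = wrap2 = π + 2β = 257.3644°
tangent length = C·cosβ = 37.4700
L = (r1+r2)·wrap + 2·C·cosβ = 30·4.4919 + 2·37.4700 = 209.6956

L=209.696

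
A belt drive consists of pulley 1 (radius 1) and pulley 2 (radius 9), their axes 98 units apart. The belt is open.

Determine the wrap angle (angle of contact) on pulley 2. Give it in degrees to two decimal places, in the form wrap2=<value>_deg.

wrap2=189.36_deg

open belt: β = asin((r2−r1)/C) = asin(8/98) = 4.6824°
wrap1 = π − 2β = 170.6352°
wrap2 = π + 2β = 189.3648°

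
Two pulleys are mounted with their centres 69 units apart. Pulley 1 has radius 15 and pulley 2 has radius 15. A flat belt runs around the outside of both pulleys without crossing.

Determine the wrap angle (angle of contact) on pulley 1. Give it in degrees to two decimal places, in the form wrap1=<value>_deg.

open belt: β = asin((r2−r1)/C) = asin(0/69) = 0.0000°
wrap1 = π − 2β = 180.0000°
wrap2 = π + 2β = 180.0000°

wrap1=180.00_deg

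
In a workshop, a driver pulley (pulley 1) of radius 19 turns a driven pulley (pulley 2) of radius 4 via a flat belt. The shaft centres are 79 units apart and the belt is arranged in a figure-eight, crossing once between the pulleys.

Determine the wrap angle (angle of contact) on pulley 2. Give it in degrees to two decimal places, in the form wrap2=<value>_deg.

crossed belt: β = asin((r1+r2)/C) = asin(23/79) = 16.9262°
wrap1 = wrap2 = π + 2β = 213.8523°

wrap2=213.85_deg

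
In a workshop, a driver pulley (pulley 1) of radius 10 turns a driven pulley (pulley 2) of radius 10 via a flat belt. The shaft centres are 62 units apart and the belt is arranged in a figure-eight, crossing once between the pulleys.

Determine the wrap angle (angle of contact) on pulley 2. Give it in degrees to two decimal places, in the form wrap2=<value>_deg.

crossed belt: β = asin((r1+r2)/C) = asin(20/62) = 18.8191°
wrap1 = wrap2 = π + 2β = 217.6381°

wrap2=217.64_deg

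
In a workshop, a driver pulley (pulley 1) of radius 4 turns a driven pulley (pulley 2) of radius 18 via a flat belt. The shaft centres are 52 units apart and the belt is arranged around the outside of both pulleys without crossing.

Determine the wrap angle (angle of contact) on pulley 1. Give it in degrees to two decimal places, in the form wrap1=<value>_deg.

wrap1=148.76_deg

open belt: β = asin((r2−r1)/C) = asin(14/52) = 15.6185°
wrap1 = π − 2β = 148.7630°
wrap2 = π + 2β = 211.2370°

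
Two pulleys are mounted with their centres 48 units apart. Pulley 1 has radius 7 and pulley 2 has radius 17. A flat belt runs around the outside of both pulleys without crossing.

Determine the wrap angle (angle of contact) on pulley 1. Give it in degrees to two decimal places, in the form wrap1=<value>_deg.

wrap1=155.95_deg

open belt: β = asin((r2−r1)/C) = asin(10/48) = 12.0247°
wrap1 = π − 2β = 155.9506°
wrap2 = π + 2β = 204.0494°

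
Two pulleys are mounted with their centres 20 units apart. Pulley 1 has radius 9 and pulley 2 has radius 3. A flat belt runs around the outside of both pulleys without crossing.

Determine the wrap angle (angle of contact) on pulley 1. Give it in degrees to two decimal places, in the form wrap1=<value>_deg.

wrap1=214.92_deg

open belt: β = asin((r2−r1)/C) = asin(-6/20) = -17.4576°
wrap1 = π − 2β = 214.9152°
wrap2 = π + 2β = 145.0848°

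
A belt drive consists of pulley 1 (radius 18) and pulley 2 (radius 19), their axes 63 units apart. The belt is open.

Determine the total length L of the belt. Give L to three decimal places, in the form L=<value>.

open belt: β = asin((r2−r1)/C) = asin(1/63) = 0.9095°
wrap1 = π − 2β = 178.1810°
wrap2 = π + 2β = 181.8190°
tangent length = C·cosβ = 62.9921
L = r1·wrap1 + r2·wrap2 + 2·C·cosβ = 18·3.1098 + 19·3.1733 + 2·62.9921 = 242.2548

L=242.255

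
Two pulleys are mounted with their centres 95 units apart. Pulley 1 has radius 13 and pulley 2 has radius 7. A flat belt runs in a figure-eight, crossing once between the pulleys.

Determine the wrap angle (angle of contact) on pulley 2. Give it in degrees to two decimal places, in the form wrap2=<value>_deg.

wrap2=204.31_deg

crossed belt: β = asin((r1+r2)/C) = asin(20/95) = 12.1532°
wrap1 = wrap2 = π + 2β = 204.3064°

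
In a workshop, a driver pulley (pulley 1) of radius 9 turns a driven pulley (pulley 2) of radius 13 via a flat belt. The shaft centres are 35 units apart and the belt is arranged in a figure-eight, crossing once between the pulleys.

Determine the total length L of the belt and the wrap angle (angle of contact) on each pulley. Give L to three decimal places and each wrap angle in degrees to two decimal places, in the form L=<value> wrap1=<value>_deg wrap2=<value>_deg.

crossed belt: β = asin((r1+r2)/C) = asin(22/35) = 38.9448°
wrap1 = wrap2 = π + 2β = 257.8896°
tangent length = C·cosβ = 27.2213
L = (r1+r2)·wrap + 2·C·cosβ = 22·4.5010 + 2·27.2213 = 153.4651

L=153.465 wrap1=257.89_deg wrap2=257.89_deg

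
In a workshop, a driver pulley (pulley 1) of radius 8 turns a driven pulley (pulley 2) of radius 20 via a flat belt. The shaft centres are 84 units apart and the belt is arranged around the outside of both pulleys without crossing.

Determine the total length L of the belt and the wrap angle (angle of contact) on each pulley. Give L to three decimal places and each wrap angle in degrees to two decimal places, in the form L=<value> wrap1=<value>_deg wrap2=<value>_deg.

open belt: β = asin((r2−r1)/C) = asin(12/84) = 8.2132°
wrap1 = π − 2β = 163.5736°
wrap2 = π + 2β = 196.4264°
tangent length = C·cosβ = 83.1384
L = r1·wrap1 + r2·wrap2 + 2·C·cosβ = 8·2.8549 + 20·3.4283 + 2·83.1384 = 257.6818

L=257.682 wrap1=163.57_deg wrap2=196.43_deg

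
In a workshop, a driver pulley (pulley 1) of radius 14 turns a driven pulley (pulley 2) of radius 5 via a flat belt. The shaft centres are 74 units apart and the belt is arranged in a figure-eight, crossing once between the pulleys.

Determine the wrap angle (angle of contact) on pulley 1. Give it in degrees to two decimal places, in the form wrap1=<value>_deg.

crossed belt: β = asin((r1+r2)/C) = asin(19/74) = 14.8777°
wrap1 = wrap2 = π + 2β = 209.7554°

wrap1=209.76_deg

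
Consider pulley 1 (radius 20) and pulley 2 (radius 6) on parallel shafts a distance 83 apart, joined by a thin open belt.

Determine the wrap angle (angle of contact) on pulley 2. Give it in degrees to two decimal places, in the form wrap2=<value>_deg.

open belt: β = asin((r2−r1)/C) = asin(-14/83) = -9.7108°
wrap1 = π − 2β = 199.4215°
wrap2 = π + 2β = 160.5785°

wrap2=160.58_deg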